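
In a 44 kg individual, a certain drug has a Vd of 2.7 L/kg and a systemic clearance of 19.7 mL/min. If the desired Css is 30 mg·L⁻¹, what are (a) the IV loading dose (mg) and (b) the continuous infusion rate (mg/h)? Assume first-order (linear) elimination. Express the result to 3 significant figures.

(a) 3560 mg; (b) 35.5 mg/h

Vd = 2.7 L/kg × 44 kg = 118.8 L
Loading: fill Vd to C_target → 118.8 L × 30 mg/L = 3564 mg
CL = 19.7 mL/min = 19.7 × 0.06 = 1.182 L/h
Infusion rate = 1.182 L/h × 30 mg/L = 35.46 mg/h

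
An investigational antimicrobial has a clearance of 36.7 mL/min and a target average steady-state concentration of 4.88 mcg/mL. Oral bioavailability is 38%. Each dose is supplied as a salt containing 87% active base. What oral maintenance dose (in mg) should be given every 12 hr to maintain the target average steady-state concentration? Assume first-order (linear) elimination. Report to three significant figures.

390 mg

Convert clearance: 36.7 mL/min × 60 min/h ÷ 1000 mL/L = 2.202 L/h
D = CL × Css × τ / F / S = 2.202 × 4.88 × 12 / 0.38 / 0.87 = 390.0 mg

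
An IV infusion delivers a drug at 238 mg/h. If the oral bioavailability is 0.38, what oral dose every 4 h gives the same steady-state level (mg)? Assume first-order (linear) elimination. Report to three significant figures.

To maintain the same Css, the systemic dosing rate must be unchanged: F·D/τ = infusion rate.
D = rate × τ / F = 238 × 4 / 0.38 = 2505 mg

2510 mg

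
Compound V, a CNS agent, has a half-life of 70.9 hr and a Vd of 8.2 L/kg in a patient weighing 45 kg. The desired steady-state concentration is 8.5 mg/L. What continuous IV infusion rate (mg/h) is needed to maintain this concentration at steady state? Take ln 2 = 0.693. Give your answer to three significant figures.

Vd(total) = 45 kg × 8.2 L/kg = 369.0 L
k = 0.693/70.9 = 0.009774 h⁻¹, so CL = k·Vd = 0.009774 × 369.0 = 3.607 L/h
Infusion rate = CL × Css = 3.607 × 8.5 = 30.66 mg/h

30.7 mg/h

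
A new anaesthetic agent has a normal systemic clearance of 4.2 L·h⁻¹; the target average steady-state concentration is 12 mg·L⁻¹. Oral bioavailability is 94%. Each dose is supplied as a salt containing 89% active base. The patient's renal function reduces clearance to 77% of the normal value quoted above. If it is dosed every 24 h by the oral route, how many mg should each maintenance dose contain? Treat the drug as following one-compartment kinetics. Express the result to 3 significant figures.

1110 mg

Patient clearance = 0.77 × 4.200 = 3.234 L/h
At steady state, dose per interval replaces the amount cleared in that interval: F·S·D/τ = CL·Css.
D = CL × Css × τ / F / S = 3.234 × 12 × 24 / 0.94 / 0.89 = 1113 mg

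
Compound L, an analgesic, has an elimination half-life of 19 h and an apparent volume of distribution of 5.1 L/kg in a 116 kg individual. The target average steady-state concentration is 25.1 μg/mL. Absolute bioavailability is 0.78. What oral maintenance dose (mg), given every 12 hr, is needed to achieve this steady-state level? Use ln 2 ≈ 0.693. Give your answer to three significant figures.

8330 mg

Vd = 5.1 L/kg × 116 kg = 591.6 L
k = 0.693/19 = 0.03647 h⁻¹, so CL = k·Vd = 0.03647 × 591.6 = 21.58 L/h
D = CL × Css × τ / F = 21.58 × 25.1 × 12 / 0.78 = 8333 mg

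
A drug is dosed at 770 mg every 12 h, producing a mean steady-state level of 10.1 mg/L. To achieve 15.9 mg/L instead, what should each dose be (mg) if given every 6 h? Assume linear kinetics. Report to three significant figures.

606 mg

For first-order elimination, Css ∝ F·D/(CL·τ); F and CL are unchanged, so Css ∝ D/τ.
D₂ = D₁ × (Css,target / Css,current) × (τ₂/τ₁) = 770 × (15.9/10.1) × (6/12) = 606.1 mg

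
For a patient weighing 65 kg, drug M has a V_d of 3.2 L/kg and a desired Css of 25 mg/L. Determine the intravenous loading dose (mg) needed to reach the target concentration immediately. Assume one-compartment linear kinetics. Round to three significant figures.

5200 mg

Total Vd = 3.2 × 65 = 208.0 L
LD = Vd × C = 208.0 × 25.00 = 5200 mg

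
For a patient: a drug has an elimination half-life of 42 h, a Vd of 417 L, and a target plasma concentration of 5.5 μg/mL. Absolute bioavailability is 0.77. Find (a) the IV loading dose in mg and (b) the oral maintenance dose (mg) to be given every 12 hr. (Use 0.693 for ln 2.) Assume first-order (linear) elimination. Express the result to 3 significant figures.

LD = Vd × C = 417.0 × 5.5 = 2294 mg
CL = 0.693 × Vd / t½ = 0.693 × 417.0 / 42 = 6.881 L/h
D = CL × Css × τ / F = 6.881 × 5.5 × 12 / 0.77 = 589.8 mg

(a) 2290 mg; (b) 590 mg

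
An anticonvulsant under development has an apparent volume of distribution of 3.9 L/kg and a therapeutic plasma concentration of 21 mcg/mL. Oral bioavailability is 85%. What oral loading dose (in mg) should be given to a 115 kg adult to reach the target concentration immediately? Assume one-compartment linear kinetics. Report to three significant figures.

11100 mg

Vd = 3.9 L/kg × 115 kg = 448.5 L
The loading dose fills Vd to the target concentration.
LD = Vd × C / F = 448.5 × 21.00 / 0.85 = 11080 mg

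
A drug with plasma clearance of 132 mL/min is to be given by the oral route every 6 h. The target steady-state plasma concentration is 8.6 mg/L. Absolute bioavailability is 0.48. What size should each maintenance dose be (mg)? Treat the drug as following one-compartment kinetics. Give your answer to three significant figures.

851 mg

CL = 132 mL/min = 132 × 0.06 = 7.920 L/h
At steady state, dose per interval replaces the amount cleared in that interval: F·D/τ = CL·Css.
D = CL × Css × τ / F = 7.920 × 8.6 × 6 / 0.48 = 851.4 mg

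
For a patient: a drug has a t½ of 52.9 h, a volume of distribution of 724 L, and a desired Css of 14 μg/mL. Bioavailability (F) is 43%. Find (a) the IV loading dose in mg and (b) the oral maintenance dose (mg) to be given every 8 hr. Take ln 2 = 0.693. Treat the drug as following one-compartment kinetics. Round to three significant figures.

(a) 10100 mg; (b) 2470 mg

LD = Vd × C = 724.0 × 14 = 10140 mg
CL = 0.693 × Vd / t½ = 0.693 × 724.0 / 52.9 = 9.485 L/h
D = CL × Css × τ / F = 9.485 × 14 × 8 / 0.43 = 2471 mg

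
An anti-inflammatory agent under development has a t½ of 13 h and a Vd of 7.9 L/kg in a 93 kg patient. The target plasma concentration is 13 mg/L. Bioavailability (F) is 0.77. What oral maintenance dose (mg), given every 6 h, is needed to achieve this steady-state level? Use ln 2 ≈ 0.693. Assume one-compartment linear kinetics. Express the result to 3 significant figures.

3970 mg

Vd(total) = 93 kg × 7.9 L/kg = 734.7 L
k = 0.693/13 = 0.05331 h⁻¹, so CL = k·Vd = 0.05331 × 734.7 = 39.17 L/h
D = CL × Css × τ / F = 39.17 × 13 × 6 / 0.77 = 3968 mg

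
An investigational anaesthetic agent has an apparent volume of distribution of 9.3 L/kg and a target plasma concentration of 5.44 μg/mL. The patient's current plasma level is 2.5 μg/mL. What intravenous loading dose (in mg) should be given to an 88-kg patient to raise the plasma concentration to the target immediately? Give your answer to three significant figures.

2410 mg

Total Vd = 9.3 × 88 = 818.4 L
The loading dose fills Vd to the target concentration.
Concentration deficit ΔC = 5.44 − 2.5 = 2.940 mg/L
LD = Vd × ΔC = 818.4 × 2.940 = 2406 mg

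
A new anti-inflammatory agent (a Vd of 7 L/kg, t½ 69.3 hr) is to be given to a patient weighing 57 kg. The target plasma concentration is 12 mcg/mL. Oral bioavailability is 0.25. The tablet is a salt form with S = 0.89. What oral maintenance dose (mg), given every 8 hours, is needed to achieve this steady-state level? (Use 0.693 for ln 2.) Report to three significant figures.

1720 mg

Total Vd = 7 × 57 = 399.0 L
CL = ln 2 · Vd / t½ = 0.693 × 399.0 / 69.3 = 3.990 L/h
D = CL × Css × τ / F / S = 3.990 × 12 × 8 / 0.25 / 0.89 = 1722 mg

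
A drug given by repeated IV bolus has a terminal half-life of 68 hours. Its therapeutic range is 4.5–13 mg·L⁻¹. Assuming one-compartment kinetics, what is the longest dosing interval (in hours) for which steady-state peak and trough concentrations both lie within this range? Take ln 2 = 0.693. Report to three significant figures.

k = 0.693 / t½ = 0.693 / 68 = 0.01019 h⁻¹
Between IV bolus doses, concentration decays as C = C₀·e^(−kτ), so C_peak/C_trough = e^(kτ).
τ_max = ln(C_peak/C_trough) / k = ln(13/4.5) / 0.01019 = 1.061 / 0.01019 = 104.1 h

104 h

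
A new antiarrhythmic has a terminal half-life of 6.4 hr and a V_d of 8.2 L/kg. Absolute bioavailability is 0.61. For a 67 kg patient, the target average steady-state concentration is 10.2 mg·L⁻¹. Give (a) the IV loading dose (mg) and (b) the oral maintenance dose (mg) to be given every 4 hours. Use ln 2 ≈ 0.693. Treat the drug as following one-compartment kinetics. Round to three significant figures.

Total Vd = 8.2 × 67 = 549.4 L
LD = Vd × C = 549.4 × 10.2 = 5604 mg
CL = 0.693 × Vd / t½ = 0.693 × 549.4 / 6.4 = 59.49 L/h
D = CL × Css × τ / F = 59.49 × 10.2 × 4 / 0.61 = 3979 mg

(a) 5600 mg; (b) 3980 mg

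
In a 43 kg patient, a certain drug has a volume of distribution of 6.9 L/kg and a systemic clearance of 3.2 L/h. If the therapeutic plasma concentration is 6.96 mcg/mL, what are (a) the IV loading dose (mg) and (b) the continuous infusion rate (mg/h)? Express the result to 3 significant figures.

Total Vd = 6.9 × 43 = 296.7 L
LD = Vd · C_target = 296.7 × 6.96 = 2065 mg
Maintenance: replace elimination → rate = CL × Css = 3.200 × 6.96 = 22.27 mg/h

(a) 2070 mg; (b) 22.3 mg/h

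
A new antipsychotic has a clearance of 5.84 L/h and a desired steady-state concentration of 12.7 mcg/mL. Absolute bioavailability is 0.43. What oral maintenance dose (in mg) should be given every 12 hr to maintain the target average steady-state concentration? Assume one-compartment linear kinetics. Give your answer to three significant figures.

At steady state, dose per interval replaces the amount cleared in that interval: F·D/τ = CL·Css.
D = CL × Css × τ / F = 5.840 × 12.7 × 12 / 0.43 = 2070 mg

2070 mg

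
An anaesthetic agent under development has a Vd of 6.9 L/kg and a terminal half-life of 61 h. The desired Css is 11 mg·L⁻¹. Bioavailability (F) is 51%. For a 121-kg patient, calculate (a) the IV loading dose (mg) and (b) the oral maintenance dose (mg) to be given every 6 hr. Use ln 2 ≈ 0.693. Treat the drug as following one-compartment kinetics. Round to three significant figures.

Vd(total) = 121 kg × 6.9 L/kg = 834.9 L
LD = Vd × C = 834.9 × 11 = 9184 mg
CL = 0.693 × Vd / t½ = 0.693 × 834.9 / 61 = 9.485 L/h
D = CL × Css × τ / F = 9.485 × 11 × 6 / 0.51 = 1227 mg

(a) 9180 mg; (b) 1230 mg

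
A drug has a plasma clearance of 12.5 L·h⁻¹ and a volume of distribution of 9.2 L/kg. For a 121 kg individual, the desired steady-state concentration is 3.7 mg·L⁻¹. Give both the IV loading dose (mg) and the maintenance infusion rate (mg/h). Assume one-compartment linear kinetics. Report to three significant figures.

(a) 4120 mg; (b) 46.3 mg/h

Vd(total) = 121 kg × 9.2 L/kg = 1113 L
Loading: fill Vd to C_target → 1113 L × 3.7 mg/L = 4118 mg
Maintenance: replace elimination → rate = CL × Css = 12.50 × 3.7 = 46.25 mg/h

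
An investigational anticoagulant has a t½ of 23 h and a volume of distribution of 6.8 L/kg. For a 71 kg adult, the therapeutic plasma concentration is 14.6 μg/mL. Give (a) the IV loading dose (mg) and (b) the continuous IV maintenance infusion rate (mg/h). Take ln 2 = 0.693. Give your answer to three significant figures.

(a) 7050 mg; (b) 212 mg/h

Vd(total) = 71 kg × 6.8 L/kg = 482.8 L
LD = Vd × C = 482.8 × 14.6 = 7049 mg
CL = 0.693 × Vd / t½ = 0.693 × 482.8 / 23 = 14.55 L/h
Infusion rate = CL × Css = 14.55 × 14.6 = 212.4 mg/h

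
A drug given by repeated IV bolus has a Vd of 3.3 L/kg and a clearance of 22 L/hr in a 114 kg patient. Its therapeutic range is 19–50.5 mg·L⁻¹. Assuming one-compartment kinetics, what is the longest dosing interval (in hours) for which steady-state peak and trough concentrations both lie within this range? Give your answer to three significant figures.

Vd = 3.3 L/kg × 114 kg = 376.2 L
k = CL / Vd = 22.00 / 376.2 = 0.05848 h⁻¹
Between IV bolus doses, concentration decays as C = C₀·e^(−kτ), so C_peak/C_trough = e^(kτ).
τ_max = ln(C_peak/C_trough) / k = ln(50.5/19) / 0.05848 = 0.9775 / 0.05848 = 16.72 h

16.7 h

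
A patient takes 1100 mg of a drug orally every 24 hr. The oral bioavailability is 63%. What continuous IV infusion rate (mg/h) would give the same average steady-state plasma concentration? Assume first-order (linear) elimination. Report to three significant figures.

28.9 mg/h

Equivalent systemic input: infusion rate = F·D/τ.
Rate = 0.63 × 1100 / 24 = 28.88 mg/h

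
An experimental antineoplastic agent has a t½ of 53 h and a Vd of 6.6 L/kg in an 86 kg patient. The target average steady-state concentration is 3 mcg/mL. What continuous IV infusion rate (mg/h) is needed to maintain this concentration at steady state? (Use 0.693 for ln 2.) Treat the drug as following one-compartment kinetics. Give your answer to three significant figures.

22.3 mg/h

Total Vd = 6.6 × 86 = 567.6 L
k = 0.693/53 = 0.01308 h⁻¹, so CL = k·Vd = 0.01308 × 567.6 = 7.424 L/h
Infusion rate = CL × Css = 7.424 × 3 = 22.27 mg/h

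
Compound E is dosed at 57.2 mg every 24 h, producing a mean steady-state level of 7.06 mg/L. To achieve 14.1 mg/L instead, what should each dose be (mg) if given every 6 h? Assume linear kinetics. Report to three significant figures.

28.6 mg

For first-order elimination, Css ∝ F·D/(CL·τ); F and CL are unchanged, so Css ∝ D/τ.
D₂ = D₁ × (Css,target / Css,current) × (τ₂/τ₁) = 57.2 × (14.1/7.06) × (6/24) = 28.56 mg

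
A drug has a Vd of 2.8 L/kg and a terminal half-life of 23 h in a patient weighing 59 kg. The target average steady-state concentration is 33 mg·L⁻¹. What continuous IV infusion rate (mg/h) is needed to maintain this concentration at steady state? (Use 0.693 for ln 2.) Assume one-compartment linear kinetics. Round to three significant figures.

Vd = 2.8 L/kg × 59 kg = 165.2 L
CL = 0.693 × Vd / t½ = 0.693 × 165.2 / 23 = 4.978 L/h
Infusion rate = CL × Css = 4.978 × 33 = 164.3 mg/h

164 mg/h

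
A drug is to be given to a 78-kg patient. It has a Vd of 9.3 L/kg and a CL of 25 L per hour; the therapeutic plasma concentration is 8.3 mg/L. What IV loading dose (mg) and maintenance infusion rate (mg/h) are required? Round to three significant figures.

Vd = 9.3 L/kg × 78 kg = 725.4 L
Loading: fill Vd to C_target → 725.4 L × 8.3 mg/L = 6021 mg
Infusion rate = 25.00 L/h × 8.3 mg/L = 207.5 mg/h

(a) 6020 mg; (b) 208 mg/h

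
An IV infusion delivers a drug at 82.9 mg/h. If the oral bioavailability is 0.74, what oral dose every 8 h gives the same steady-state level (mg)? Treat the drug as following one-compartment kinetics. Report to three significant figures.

896 mg

To maintain the same Css, the systemic dosing rate must be unchanged: F·D/τ = infusion rate.
D = rate × τ / F = 82.9 × 8 / 0.74 = 896.2 mg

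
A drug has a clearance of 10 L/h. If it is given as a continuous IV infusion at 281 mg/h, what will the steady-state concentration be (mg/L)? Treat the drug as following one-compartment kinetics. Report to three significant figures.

28.1 mg/L

Css = rate / CL = 281 / 10.00 = 28.10 mg/L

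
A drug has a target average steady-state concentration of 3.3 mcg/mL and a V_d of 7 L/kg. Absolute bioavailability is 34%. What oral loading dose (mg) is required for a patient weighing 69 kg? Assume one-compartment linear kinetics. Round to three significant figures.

4690 mg

Vd(total) = 69 kg × 7 L/kg = 483.0 L
The loading dose fills Vd to the target concentration.
LD = Vd × C / F = 483.0 × 3.300 / 0.34 = 4688 mg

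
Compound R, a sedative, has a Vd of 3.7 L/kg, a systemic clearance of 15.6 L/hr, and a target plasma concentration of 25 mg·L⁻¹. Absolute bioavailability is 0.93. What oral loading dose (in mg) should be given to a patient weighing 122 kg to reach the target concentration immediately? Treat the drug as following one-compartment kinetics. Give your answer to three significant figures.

Total Vd = 3.7 × 122 = 451.4 L
LD = Vd × C / F = 451.4 × 25.00 / 0.93 = 12130 mg

12100 mg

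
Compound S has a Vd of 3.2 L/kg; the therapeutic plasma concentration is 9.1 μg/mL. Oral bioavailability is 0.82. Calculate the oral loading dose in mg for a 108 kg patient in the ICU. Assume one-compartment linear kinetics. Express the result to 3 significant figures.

3840 mg

Vd = 3.2 L/kg × 108 kg = 345.6 L
The loading dose fills Vd to the target concentration.
LD = Vd × C / F = 345.6 × 9.100 / 0.82 = 3835 mg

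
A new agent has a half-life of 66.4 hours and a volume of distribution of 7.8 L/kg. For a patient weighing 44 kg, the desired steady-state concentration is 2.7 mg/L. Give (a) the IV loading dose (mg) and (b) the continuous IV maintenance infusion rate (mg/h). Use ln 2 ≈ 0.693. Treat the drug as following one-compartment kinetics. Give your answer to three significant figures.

(a) 927 mg; (b) 9.67 mg/h

Vd(total) = 44 kg × 7.8 L/kg = 343.2 L
LD = Vd × C = 343.2 × 2.7 = 926.6 mg
CL = 0.693 × Vd / t½ = 0.693 × 343.2 / 66.4 = 3.582 L/h
Infusion rate = CL × Css = 3.582 × 2.7 = 9.671 mg/h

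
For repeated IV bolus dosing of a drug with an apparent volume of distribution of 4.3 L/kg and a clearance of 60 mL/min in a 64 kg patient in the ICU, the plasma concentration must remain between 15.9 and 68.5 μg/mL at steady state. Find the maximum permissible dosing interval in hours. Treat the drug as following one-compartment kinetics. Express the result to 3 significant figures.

112 h

Vd(total) = 64 kg × 4.3 L/kg = 275.2 L
CL = 60 mL/min × 60/1000 = 3.600 L/h
k = CL / Vd = 3.600 / 275.2 = 0.01308 h⁻¹
Between IV bolus doses, concentration decays as C = C₀·e^(−kτ), so C_peak/C_trough = e^(kτ).
τ_max = ln(C_peak/C_trough) / k = ln(68.5/15.9) / 0.01308 = 1.461 / 0.01308 = 111.7 h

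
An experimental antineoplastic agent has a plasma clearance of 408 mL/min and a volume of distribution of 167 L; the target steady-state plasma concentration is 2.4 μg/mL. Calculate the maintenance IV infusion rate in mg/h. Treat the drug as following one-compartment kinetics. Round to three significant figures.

58.8 mg/h

CL = 408 mL/min × 60/1000 = 24.48 L/h
Vd does not affect the maintenance rate; only clearance governs steady-state input.
R₀ = 24.48 × 2.4 = 58.75 mg/h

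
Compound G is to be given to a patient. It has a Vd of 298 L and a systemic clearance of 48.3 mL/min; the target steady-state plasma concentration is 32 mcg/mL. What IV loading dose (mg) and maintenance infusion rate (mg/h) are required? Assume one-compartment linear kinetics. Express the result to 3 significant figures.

Loading: fill Vd to C_target → 298.0 L × 32 mg/L = 9536 mg
Convert clearance: 48.3 mL/min × 60 min/h ÷ 1000 mL/L = 2.898 L/h
Maintenance: replace elimination → rate = CL × Css = 2.898 × 32 = 92.74 mg/h

(a) 9540 mg; (b) 92.7 mg/h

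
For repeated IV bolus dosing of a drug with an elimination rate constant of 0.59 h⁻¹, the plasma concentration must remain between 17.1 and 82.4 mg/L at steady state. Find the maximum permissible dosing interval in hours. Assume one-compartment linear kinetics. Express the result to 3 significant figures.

Between IV bolus doses, concentration decays as C = C₀·e^(−kτ), so C_peak/C_trough = e^(kτ).
τ_max = ln(C_peak/C_trough) / k = ln(82.4/17.1) / 0.5900 = 1.573 / 0.5900 = 2.666 h

2.67 h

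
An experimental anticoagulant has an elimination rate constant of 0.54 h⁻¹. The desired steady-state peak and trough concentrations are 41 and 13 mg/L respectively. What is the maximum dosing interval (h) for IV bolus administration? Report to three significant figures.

2.13 h

Between IV bolus doses, concentration decays as C = C₀·e^(−kτ), so C_peak/C_trough = e^(kτ).
τ_max = ln(C_peak/C_trough) / k = ln(41/13) / 0.5400 = 1.149 / 0.5400 = 2.128 h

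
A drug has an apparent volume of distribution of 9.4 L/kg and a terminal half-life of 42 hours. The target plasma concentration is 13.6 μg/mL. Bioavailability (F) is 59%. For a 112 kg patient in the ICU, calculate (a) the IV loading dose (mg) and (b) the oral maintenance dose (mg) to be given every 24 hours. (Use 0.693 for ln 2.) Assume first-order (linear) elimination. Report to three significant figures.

Total Vd = 9.4 × 112 = 1053 L
LD = Vd × C = 1053 × 13.6 = 14320 mg
CL = 0.693 × Vd / t½ = 0.693 × 1053 / 42 = 17.37 L/h
D = CL × Css × τ / F = 17.37 × 13.6 × 24 / 0.59 = 9609 mg

(a) 14300 mg; (b) 9610 mg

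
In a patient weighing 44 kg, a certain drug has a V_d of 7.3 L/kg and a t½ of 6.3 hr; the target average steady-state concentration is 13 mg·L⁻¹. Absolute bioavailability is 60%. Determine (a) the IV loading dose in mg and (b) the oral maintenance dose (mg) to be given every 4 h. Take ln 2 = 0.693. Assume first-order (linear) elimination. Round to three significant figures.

Vd(total) = 44 kg × 7.3 L/kg = 321.2 L
LD = Vd × C = 321.2 × 13 = 4176 mg
CL = 0.693 × Vd / t½ = 0.693 × 321.2 / 6.3 = 35.33 L/h
D = CL × Css × τ / F = 35.33 × 13 × 4 / 0.6 = 3062 mg

(a) 4180 mg; (b) 3060 mg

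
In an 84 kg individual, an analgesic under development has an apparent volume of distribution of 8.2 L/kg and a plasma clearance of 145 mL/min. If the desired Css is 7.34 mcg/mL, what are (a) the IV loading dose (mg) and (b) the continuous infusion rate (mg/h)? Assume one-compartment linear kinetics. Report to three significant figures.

Vd = 8.2 L/kg × 84 kg = 688.8 L
Loading dose = Vd × C = 688.8 × 7.34 = 5056 mg
CL = 145 mL/min × 60/1000 = 8.700 L/h
Maintenance: replace elimination → rate = CL × Css = 8.700 × 7.34 = 63.86 mg/h

(a) 5060 mg; (b) 63.9 mg/h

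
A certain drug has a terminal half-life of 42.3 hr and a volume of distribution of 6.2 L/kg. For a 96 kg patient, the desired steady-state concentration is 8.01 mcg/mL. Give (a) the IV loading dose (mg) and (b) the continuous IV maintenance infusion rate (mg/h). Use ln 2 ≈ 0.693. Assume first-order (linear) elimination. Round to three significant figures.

Vd(total) = 96 kg × 6.2 L/kg = 595.2 L
LD = Vd × C = 595.2 × 8.01 = 4768 mg
CL = 0.693 × Vd / t½ = 0.693 × 595.2 / 42.3 = 9.751 L/h
Infusion rate = CL × Css = 9.751 × 8.01 = 78.11 mg/h

(a) 4770 mg; (b) 78.1 mg/h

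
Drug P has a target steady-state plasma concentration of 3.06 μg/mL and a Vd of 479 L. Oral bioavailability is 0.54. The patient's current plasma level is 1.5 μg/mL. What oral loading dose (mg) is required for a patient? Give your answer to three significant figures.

1380 mg

Concentration deficit ΔC = 3.06 − 1.5 = 1.560 mg/L
LD = Vd × ΔC / F = 479.0 × 1.560 / 0.54 = 1384 mg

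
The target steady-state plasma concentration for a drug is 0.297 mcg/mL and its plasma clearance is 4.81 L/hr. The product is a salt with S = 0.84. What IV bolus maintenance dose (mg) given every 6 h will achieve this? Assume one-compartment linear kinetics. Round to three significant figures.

D = CL × Css × τ / S = 4.810 × 0.297 × 6 / 0.84 = 10.20 mg

10.2 mg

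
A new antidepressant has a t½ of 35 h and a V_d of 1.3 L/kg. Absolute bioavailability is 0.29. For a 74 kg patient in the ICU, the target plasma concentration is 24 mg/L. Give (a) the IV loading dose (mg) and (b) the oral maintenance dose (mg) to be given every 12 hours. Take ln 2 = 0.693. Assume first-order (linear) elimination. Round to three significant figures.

Vd(total) = 74 kg × 1.3 L/kg = 96.20 L
LD = Vd × C = 96.20 × 24 = 2309 mg
CL = 0.693 × Vd / t½ = 0.693 × 96.20 / 35 = 1.905 L/h
D = CL × Css × τ / F = 1.905 × 24 × 12 / 0.29 = 1892 mg

(a) 2310 mg; (b) 1890 mg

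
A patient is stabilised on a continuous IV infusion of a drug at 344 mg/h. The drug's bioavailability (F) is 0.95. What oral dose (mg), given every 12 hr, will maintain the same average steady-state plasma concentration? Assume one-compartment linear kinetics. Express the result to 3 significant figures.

4350 mg

To maintain the same Css, the systemic dosing rate must be unchanged: F·D/τ = infusion rate.
D = rate × τ / F = 344 × 12 / 0.95 = 4345 mg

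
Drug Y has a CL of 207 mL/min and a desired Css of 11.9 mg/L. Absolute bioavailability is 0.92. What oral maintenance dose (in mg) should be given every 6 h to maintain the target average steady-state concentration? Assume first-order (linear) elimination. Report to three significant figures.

964 mg

Convert clearance: 207 mL/min × 60 min/h ÷ 1000 mL/L = 12.42 L/h
At steady state, dose per interval replaces the amount cleared in that interval: F·D/τ = CL·Css.
D = CL × Css × τ / F = 12.42 × 11.9 × 6 / 0.92 = 963.9 mg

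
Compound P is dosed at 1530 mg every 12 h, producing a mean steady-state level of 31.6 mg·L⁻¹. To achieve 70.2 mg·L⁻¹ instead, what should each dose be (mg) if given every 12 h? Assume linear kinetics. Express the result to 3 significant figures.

3400 mg

With linear kinetics, Css is proportional to dose rate (D/τ) at fixed clearance.
D₂ = D₁ × (Css,target / Css,current) = 1530 × 70.2/31.6 = 3399 mg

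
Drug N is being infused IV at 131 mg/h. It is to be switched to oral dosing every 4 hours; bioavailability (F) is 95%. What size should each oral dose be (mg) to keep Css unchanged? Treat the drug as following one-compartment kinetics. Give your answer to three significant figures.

To maintain the same Css, the systemic dosing rate must be unchanged: F·D/τ = infusion rate.
D = rate × τ / F = 131 × 4 / 0.95 = 551.6 mg

552 mg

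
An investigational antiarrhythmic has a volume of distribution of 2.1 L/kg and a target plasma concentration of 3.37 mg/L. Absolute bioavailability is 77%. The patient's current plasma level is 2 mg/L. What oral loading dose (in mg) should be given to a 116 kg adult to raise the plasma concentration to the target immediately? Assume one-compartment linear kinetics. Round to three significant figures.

433 mg

Vd(total) = 116 kg × 2.1 L/kg = 243.6 L
The loading dose fills Vd to the target concentration.
Concentration deficit ΔC = 3.37 − 2 = 1.370 mg/L
LD = Vd × ΔC / F = 243.6 × 1.370 / 0.77 = 433.4 mg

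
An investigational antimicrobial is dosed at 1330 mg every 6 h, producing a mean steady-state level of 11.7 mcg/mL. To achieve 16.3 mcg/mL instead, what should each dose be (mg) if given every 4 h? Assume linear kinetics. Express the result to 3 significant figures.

With linear kinetics, Css is proportional to dose rate (D/τ) at fixed clearance.
D₂ = D₁ × (Css,target / Css,current) × (τ₂/τ₁) = 1330 × (16.3/11.7) × (4/6) = 1235 mg

1240 mg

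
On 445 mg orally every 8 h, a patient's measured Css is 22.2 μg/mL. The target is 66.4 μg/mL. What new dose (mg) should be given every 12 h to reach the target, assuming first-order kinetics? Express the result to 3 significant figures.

With linear kinetics, Css is proportional to dose rate (D/τ) at fixed clearance.
D₂ = D₁ × (Css,target / Css,current) × (τ₂/τ₁) = 445 × (66.4/22.2) × (12/8) = 1996 mg

2000 mg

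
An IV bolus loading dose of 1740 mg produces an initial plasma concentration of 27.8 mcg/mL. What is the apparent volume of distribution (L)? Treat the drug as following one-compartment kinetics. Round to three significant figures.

Immediately after an IV bolus, C₀ = Dose / Vd, so Vd = Dose / C₀.
Vd = 1740 / 27.8 = 62.59 L

62.6 L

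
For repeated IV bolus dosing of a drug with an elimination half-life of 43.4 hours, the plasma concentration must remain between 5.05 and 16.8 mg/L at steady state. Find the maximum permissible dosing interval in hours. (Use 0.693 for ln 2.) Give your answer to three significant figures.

k = 0.693 / t½ = 0.693 / 43.4 = 0.01597 h⁻¹
Between IV bolus doses, concentration decays as C = C₀·e^(−kτ), so C_peak/C_trough = e^(kτ).
τ_max = ln(C_peak/C_trough) / k = ln(16.8/5.05) / 0.01597 = 1.202 / 0.01597 = 75.27 h

75.3 h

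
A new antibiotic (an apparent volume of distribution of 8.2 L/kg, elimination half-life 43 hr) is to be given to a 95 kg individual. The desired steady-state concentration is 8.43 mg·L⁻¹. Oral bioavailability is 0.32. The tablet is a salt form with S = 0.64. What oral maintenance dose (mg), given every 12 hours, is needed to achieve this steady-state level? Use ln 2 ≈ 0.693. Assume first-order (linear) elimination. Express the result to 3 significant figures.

Vd = 8.2 L/kg × 95 kg = 779.0 L
CL = 0.693 × Vd / t½ = 0.693 × 779.0 / 43 = 12.55 L/h
D = CL × Css × τ / F / S = 12.55 × 8.43 × 12 / 0.32 / 0.64 = 6199 mg

6200 mg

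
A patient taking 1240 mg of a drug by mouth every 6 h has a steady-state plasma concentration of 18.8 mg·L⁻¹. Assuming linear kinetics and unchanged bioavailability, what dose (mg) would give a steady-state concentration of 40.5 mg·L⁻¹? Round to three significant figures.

For first-order elimination, Css ∝ F·D/(CL·τ); F and CL are unchanged, so Css ∝ D/τ.
D₂ = D₁ × (Css,target / Css,current) = 1240 × 40.5/18.8 = 2671 mg

2670 mg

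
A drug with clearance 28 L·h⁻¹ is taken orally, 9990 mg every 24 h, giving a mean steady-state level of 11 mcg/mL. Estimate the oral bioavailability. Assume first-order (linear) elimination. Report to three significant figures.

0.740

F·D/τ = CL·Css at steady state → F = CL·Css·τ / D.
F = 28 × 11 × 24 / 9990 = 0.740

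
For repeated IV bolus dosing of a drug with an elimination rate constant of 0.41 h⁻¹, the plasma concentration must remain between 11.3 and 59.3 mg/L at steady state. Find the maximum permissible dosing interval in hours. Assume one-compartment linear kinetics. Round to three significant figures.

4.04 h

Between IV bolus doses, concentration decays as C = C₀·e^(−kτ), so C_peak/C_trough = e^(kτ).
τ_max = ln(C_peak/C_trough) / k = ln(59.3/11.3) / 0.4100 = 1.658 / 0.4100 = 4.044 h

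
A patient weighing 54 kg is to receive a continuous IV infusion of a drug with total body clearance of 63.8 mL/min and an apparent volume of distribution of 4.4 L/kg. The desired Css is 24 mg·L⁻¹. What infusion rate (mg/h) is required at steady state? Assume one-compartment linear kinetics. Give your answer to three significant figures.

CL = 63.8 mL/min = 63.8 × 0.06 = 3.828 L/h
Vd does not affect the maintenance rate; only clearance governs steady-state input.
R₀ = 3.828 × 24 = 91.87 mg/h

91.9 mg/h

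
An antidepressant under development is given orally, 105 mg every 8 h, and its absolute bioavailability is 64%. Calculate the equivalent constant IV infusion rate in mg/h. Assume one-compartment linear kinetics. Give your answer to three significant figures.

8.40 mg/h

Equivalent systemic input: infusion rate = F·D/τ.
Rate = 0.64 × 105 / 8 = 8.400 mg/h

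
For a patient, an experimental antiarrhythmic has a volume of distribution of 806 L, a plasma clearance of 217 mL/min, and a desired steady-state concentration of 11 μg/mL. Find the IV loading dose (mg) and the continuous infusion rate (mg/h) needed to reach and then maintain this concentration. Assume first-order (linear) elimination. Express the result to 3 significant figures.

Loading dose = Vd × C = 806.0 × 11 = 8866 mg
Convert clearance: 217 mL/min × 60 min/h ÷ 1000 mL/L = 13.02 L/h
Maintenance infusion rate = CL × Css = 13.02 × 11 = 143.2 mg/h

(a) 8870 mg; (b) 143 mg/h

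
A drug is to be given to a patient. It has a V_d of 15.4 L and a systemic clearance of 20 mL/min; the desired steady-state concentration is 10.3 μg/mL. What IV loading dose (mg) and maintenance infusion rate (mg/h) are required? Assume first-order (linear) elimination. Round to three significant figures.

(a) 159 mg; (b) 12.4 mg/h

LD = Vd · C_target = 15.40 × 10.3 = 158.6 mg
Convert clearance: 20 mL/min × 60 min/h ÷ 1000 mL/L = 1.200 L/h
Maintenance: replace elimination → rate = CL × Css = 1.200 × 10.3 = 12.36 mg/h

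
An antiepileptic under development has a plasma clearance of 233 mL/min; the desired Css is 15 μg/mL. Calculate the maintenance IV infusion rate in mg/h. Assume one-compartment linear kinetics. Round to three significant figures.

210 mg/h

CL = 233 mL/min × 60/1000 = 13.98 L/h
Rate = CL × Css = 13.98 × 15 = 209.7 mg/h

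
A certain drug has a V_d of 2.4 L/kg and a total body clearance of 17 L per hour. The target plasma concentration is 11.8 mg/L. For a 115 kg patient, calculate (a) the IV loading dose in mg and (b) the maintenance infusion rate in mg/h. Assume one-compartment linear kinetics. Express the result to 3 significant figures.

(a) 3260 mg; (b) 201 mg/h

Total Vd = 2.4 × 115 = 276.0 L
Loading: fill Vd to C_target → 276.0 L × 11.8 mg/L = 3257 mg
Maintenance: replace elimination → rate = CL × Css = 17.00 × 11.8 = 200.6 mg/h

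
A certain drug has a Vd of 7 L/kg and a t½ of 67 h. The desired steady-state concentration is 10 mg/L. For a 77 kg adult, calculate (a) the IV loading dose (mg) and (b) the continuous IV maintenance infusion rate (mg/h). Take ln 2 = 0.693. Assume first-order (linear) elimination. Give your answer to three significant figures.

Vd(total) = 77 kg × 7 L/kg = 539.0 L
LD = Vd × C = 539.0 × 10 = 5390 mg
CL = 0.693 × Vd / t½ = 0.693 × 539.0 / 67 = 5.575 L/h
Infusion rate = CL × Css = 5.575 × 10 = 55.75 mg/h

(a) 5390 mg; (b) 55.8 mg/h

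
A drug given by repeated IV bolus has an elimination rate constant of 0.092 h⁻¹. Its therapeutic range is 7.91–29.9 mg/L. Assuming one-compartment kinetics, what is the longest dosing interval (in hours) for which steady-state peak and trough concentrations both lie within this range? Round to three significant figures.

Between IV bolus doses, concentration decays as C = C₀·e^(−kτ), so C_peak/C_trough = e^(kτ).
τ_max = ln(C_peak/C_trough) / k = ln(29.9/7.91) / 0.09200 = 1.330 / 0.09200 = 14.46 h

14.5 h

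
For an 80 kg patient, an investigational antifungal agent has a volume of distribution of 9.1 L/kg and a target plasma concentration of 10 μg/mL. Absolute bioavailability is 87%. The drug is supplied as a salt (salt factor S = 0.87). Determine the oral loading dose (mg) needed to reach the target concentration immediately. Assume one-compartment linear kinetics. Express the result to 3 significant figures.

9620 mg

Vd(total) = 80 kg × 9.1 L/kg = 728.0 L
LD = Vd × C / F / S = 728.0 × 10.00 / 0.87 / 0.87 = 9618 mg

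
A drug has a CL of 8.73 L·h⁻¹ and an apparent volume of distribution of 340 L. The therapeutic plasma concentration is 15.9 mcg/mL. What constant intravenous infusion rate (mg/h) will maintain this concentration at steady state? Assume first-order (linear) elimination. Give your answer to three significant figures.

139 mg/h

R₀ = 8.730 × 15.9 = 138.8 mg/h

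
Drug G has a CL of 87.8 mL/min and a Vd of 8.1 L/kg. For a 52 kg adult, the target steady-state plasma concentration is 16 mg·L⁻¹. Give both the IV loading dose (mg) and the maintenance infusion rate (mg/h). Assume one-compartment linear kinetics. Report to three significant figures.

(a) 6740 mg; (b) 84.3 mg/h

Total Vd = 8.1 × 52 = 421.2 L
LD = Vd · C_target = 421.2 × 16 = 6739 mg
CL = 87.8 mL/min × 60/1000 = 5.268 L/h
Maintenance infusion rate = CL × Css = 5.268 × 16 = 84.29 mg/h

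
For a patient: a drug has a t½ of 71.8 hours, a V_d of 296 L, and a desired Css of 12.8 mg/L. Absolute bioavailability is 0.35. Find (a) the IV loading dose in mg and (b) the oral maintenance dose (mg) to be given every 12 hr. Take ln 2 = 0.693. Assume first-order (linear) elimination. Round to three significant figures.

LD = Vd × C = 296.0 × 12.8 = 3789 mg
CL = 0.693 × Vd / t½ = 0.693 × 296.0 / 71.8 = 2.857 L/h
D = CL × Css × τ / F = 2.857 × 12.8 × 12 / 0.35 = 1254 mg

(a) 3790 mg; (b) 1250 mg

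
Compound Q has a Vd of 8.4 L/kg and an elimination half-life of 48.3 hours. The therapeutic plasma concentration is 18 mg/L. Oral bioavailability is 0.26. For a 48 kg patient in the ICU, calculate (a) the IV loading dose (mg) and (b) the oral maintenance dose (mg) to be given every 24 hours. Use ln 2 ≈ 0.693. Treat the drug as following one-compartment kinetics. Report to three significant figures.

Total Vd = 8.4 × 48 = 403.2 L
LD = Vd × C = 403.2 × 18 = 7258 mg
CL = 0.693 × Vd / t½ = 0.693 × 403.2 / 48.3 = 5.785 L/h
D = CL × Css × τ / F = 5.785 × 18 × 24 / 0.26 = 9612 mg

(a) 7260 mg; (b) 9610 mg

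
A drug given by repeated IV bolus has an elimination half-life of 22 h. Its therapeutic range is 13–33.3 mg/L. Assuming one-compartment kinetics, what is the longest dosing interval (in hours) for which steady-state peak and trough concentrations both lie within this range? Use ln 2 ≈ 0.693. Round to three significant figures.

29.9 h

k = 0.693 / t½ = 0.693 / 22 = 0.03150 h⁻¹
Between IV bolus doses, concentration decays as C = C₀·e^(−kτ), so C_peak/C_trough = e^(kτ).
τ_max = ln(C_peak/C_trough) / k = ln(33.3/13) / 0.03150 = 0.9406 / 0.03150 = 29.86 h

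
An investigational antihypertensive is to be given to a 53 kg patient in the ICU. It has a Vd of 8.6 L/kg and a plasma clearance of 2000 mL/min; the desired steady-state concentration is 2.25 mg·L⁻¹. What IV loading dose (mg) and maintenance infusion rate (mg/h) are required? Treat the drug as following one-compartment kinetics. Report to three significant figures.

(a) 1030 mg; (b) 270 mg/h

Total Vd = 8.6 × 53 = 455.8 L
Loading: fill Vd to C_target → 455.8 L × 2.25 mg/L = 1026 mg
CL = 2000 mL/min × 60/1000 = 120.0 L/h
Maintenance: replace elimination → rate = CL × Css = 120.0 × 2.25 = 270.0 mg/h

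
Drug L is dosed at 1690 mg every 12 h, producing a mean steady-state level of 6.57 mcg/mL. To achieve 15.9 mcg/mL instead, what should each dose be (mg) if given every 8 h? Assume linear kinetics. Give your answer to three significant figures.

2730 mg

With linear kinetics, Css is proportional to dose rate (D/τ) at fixed clearance.
D₂ = D₁ × (Css,target / Css,current) × (τ₂/τ₁) = 1690 × (15.9/6.57) × (8/12) = 2727 mg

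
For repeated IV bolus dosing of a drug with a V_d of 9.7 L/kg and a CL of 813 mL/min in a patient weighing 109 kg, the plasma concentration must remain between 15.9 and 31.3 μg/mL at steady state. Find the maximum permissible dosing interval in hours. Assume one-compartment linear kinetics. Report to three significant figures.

Vd(total) = 109 kg × 9.7 L/kg = 1057 L
CL = 813 mL/min = 813 × 0.06 = 48.78 L/h
k = CL / Vd = 48.78 / 1057 = 0.04615 h⁻¹
Between IV bolus doses, concentration decays as C = C₀·e^(−kτ), so C_peak/C_trough = e^(kτ).
τ_max = ln(C_peak/C_trough) / k = ln(31.3/15.9) / 0.04615 = 0.6773 / 0.04615 = 14.68 h

14.7 h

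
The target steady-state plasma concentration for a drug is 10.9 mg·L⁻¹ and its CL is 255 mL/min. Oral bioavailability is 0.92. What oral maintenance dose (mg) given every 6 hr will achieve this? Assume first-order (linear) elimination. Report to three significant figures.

1090 mg

CL = 255 mL/min = 255 × 0.06 = 15.30 L/h
D = CL × Css × τ / F = 15.30 × 10.9 × 6 / 0.92 = 1088 mg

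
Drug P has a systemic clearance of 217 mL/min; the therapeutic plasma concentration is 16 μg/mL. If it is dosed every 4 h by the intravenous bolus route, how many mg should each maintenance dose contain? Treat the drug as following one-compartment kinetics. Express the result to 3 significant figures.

Convert clearance: 217 mL/min × 60 min/h ÷ 1000 mL/L = 13.02 L/h
D = CL × Css × τ = 13.02 × 16 × 4 = 833.3 mg

833 mg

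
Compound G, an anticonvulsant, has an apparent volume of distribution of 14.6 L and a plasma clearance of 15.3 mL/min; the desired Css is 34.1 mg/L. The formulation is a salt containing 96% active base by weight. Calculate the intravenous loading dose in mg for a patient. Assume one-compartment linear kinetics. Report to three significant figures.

The loading dose fills Vd to the target concentration; clearance is irrelevant here.
LD = Vd × C / S = 14.60 × 34.10 / 0.96 = 518.6 mg

519 mg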